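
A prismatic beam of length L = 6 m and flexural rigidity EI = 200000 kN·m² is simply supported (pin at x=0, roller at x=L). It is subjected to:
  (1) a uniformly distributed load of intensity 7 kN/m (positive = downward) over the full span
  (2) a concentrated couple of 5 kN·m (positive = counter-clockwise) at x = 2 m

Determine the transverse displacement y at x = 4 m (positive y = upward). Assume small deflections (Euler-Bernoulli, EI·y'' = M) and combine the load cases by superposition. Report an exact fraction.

Load 1 — uniform load w=7 kN/m over full span:
  y_1 = -wx(L³-2Lx²+x³)/(24EI) = -7·4·(6³-2·6·4²+4³)/(24·200000) = -77/150000 m
Load 2 — applied couple M₀=5 kN·m at a=2 m (b=L-a=4):
  y_2 = (M₀x³/(6L)-M₀(x-a)²/2+C₁x)/EI  [x>a] with C₁=M₀(3b²-L²)/(6L)=5/3 = (5·4³/(6·6)-5·(4-2)²/2+(5/3)·4)/200000 = 1/36000 m
Superposition: y = Σ y_i = -437/900000 m ≈ -0.000486 m

y(4) = -437/900000 m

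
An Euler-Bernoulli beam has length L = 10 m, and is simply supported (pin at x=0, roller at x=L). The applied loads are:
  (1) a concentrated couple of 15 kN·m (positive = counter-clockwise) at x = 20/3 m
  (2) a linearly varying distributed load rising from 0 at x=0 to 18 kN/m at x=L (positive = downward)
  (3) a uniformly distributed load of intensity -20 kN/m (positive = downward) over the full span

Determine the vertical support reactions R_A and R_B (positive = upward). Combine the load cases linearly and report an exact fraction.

Load 1 — applied couple M₀=15 kN·m at a=20/3 m (b=L-a=10/3):
  R_A = M₀/L = 15/10 = 3/2 kN
  R_B = -M₀/L = -15/10 = -3/2 kN
Load 2 — triangular load w₀=18 kN/m (0→w₀ over full span):
  R_A = w₀L/6 = 18·10/6 = 30 kN
  R_B = w₀L/3 = 18·10/3 = 60 kN
Load 3 — uniform load w=-20 kN/m over full span:
  R_A = wL/2 = (-20)·10/2 = -100 kN
  R_B = wL/2 = (-20)·10/2 = -100 kN
Superposition: R_A = -137/2 kN, R_B = -83/2 kN

R_A = -137/2 kN, R_B = -83/2 kN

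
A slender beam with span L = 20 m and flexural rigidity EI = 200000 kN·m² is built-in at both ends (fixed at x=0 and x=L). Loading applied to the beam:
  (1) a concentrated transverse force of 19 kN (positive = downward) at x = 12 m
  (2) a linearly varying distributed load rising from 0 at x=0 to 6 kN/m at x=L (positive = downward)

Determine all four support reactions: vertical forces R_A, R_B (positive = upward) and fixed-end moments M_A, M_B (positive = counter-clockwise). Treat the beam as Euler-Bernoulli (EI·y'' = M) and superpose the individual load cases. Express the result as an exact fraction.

Load 1 — point force P=19 kN at a=12 m (b=L-a=8):
  R_A = Pb²(3a+b)/L³ = 19·8²·(3·12+8)/20³ = 836/125 kN
  M_A = Pab²/L² = 19·12·8²/20² = 912/25 kN·m
  R_B = Pa²(a+3b)/L³ = 19·12²·(12+3·8)/20³ = 1539/125 kN
  M_B = -Pa²b/L² = -19·12²·8/20² = -1368/25 kN·m
Load 2 — triangular load w₀=6 kN/m (0→w₀ over full span):
  R_A = 3w₀L/20 = 3·6·20/20 = 18 kN
  M_A = w₀L²/30 = 6·20²/30 = 80 kN·m
  R_B = 7w₀L/20 = 7·6·20/20 = 42 kN
  M_B = -w₀L²/20 = -6·20²/20 = -120 kN·m
Superposition: R_A = 3086/125 kN, M_A = 2912/25 kN·m, R_B = 6789/125 kN, M_B = -4368/25 kN·m

R_A = 3086/125 kN, M_A = 2912/25 kN·m, R_B = 6789/125 kN, M_B = -4368/25 kN·m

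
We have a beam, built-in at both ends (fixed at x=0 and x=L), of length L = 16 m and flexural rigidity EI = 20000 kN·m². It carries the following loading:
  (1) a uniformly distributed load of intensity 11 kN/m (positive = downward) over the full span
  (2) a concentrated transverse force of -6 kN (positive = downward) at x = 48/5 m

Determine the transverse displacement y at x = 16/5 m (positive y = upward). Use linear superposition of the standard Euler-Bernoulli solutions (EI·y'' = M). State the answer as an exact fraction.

Load 1 — uniform load w=11 kN/m over full span:
  y_1 = -wx²(L-x)²/(24EI) = -11·(16/5)²·(16-(16/5))²/(24·20000) = -45056/1171875 m
Load 2 — point force P=-6 kN at a=48/5 m (b=L-a=32/5):
  y_2 = -Pb²x²(3aL-(3a+b)x)/(6L³EI)  [x≤a] = -(-6)·(32/5)²·(16/5)²·(3·(48/5)·16-(3·(48/5)+(32/5))·(16/5))/(6·16³·20000) = 17408/9765625 m
Superposition: y = Σ y_i = -1074176/29296875 m ≈ -0.036665 m

y(16/5) = -1074176/29296875 m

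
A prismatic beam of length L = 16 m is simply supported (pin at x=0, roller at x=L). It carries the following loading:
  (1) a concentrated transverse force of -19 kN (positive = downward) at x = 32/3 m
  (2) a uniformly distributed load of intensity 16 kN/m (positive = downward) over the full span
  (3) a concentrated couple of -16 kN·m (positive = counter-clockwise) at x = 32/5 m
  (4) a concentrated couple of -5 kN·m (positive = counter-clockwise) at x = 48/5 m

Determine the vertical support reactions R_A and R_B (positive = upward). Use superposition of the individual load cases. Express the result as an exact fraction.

Load 1 — point force P=-19 kN at a=32/3 m (b=L-a=16/3):
  R_A = Pb/L = (-19)·(16/3)/16 = -19/3 kN
  R_B = Pa/L = (-19)·(32/3)/16 = -38/3 kN
Load 2 — uniform load w=16 kN/m over full span:
  R_A = wL/2 = 16·16/2 = 128 kN
  R_B = wL/2 = 16·16/2 = 128 kN
Load 3 — applied couple M₀=-16 kN·m at a=32/5 m (b=L-a=48/5):
  R_A = M₀/L = (-16)/16 = -1 kN
  R_B = -M₀/L = -(-16)/16 = 1 kN
Load 4 — applied couple M₀=-5 kN·m at a=48/5 m (b=L-a=32/5):
  R_A = M₀/L = (-5)/16 = -5/16 kN
  R_B = -M₀/L = -(-5)/16 = 5/16 kN
Superposition: R_A = 5777/48 kN, R_B = 5599/48 kN

R_A = 5777/48 kN, R_B = 5599/48 kN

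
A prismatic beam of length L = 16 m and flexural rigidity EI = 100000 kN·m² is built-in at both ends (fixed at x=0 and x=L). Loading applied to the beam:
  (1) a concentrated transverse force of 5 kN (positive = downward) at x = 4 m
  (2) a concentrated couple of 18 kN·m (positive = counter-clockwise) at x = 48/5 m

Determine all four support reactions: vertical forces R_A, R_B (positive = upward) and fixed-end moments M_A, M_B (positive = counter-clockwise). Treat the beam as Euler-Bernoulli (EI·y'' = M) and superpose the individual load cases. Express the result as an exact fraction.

Load 1 — point force P=5 kN at a=4 m (b=L-a=12):
  R_A = Pb²(3a+b)/L³ = 5·12²·(3·4+12)/16³ = 135/32 kN
  M_A = Pab²/L² = 5·4·12²/16² = 45/4 kN·m
  R_B = Pa²(a+3b)/L³ = 5·4²·(4+3·12)/16³ = 25/32 kN
  M_B = -Pa²b/L² = -5·4²·12/16² = -15/4 kN·m
Load 2 — applied couple M₀=18 kN·m at a=48/5 m (b=L-a=32/5):
  R_A = 6M₀ab/L³ = 6·18·(48/5)·(32/5)/16³ = 81/50 kN
  M_A = M₀b(2a-b)/L² = 18·(32/5)·(2·(48/5)-(32/5))/16² = 144/25 kN·m
  R_B = -6M₀ab/L³ = -6·18·(48/5)·(32/5)/16³ = -81/50 kN
  M_B = M₀a(2b-a)/L² = 18·(48/5)·(2·(32/5)-(48/5))/16² = 54/25 kN·m
Superposition: R_A = 4671/800 kN, M_A = 1701/100 kN·m, R_B = -671/800 kN, M_B = -159/100 kN·m

R_A = 4671/800 kN, M_A = 1701/100 kN·m, R_B = -671/800 kN, M_B = -159/100 kN·m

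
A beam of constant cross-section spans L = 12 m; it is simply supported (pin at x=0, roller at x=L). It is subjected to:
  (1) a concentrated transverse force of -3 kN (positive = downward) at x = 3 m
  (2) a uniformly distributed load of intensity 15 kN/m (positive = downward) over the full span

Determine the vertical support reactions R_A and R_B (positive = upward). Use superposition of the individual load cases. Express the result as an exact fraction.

Load 1 — point force P=-3 kN at a=3 m (b=L-a=9):
  R_A = Pb/L = (-3)·9/12 = -9/4 kN
  R_B = Pa/L = (-3)·3/12 = -3/4 kN
Load 2 — uniform load w=15 kN/m over full span:
  R_A = wL/2 = 15·12/2 = 90 kN
  R_B = wL/2 = 15·12/2 = 90 kN
Superposition: R_A = 351/4 kN, R_B = 357/4 kN

R_A = 351/4 kN, R_B = 357/4 kN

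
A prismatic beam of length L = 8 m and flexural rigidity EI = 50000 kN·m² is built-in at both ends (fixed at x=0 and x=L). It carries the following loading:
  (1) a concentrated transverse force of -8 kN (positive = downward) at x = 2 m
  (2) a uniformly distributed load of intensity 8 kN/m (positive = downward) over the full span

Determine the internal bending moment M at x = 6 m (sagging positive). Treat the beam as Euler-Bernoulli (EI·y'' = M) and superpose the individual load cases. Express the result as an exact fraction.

Load 1 — point force P=-8 kN at a=2 m (b=L-a=6):
  M_1 = Pa²(a+3b)(L-x)/L³ - Pa²b/L²  [x>a] = (-8)·2²·(2+3·6)·(8-6)/8³ - (-8)·2²·6/8² = 1/2 kN·m
Load 2 — uniform load w=8 kN/m over full span:
  M_2 = wLx/2 - wL²/12 - wx²/2 = 8·8·6/2 - 8·8²/12 - 8·6²/2 = 16/3 kN·m
Superposition: M = Σ M_i = 35/6 kN·m ≈ 5.833333 kN·m

M(6) = 35/6 kN·m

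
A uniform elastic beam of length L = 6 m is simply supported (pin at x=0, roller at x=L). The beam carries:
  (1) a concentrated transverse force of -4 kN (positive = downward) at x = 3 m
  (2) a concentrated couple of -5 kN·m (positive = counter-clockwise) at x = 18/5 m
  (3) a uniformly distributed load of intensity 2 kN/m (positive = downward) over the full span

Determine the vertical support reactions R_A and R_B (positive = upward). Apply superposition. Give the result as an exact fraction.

R_A = 19/6 kN, R_B = 29/6 kN

Load 1 — point force P=-4 kN at a=3 m (b=L-a=3):
  R_A = Pb/L = (-4)·3/6 = -2 kN
  R_B = Pa/L = (-4)·3/6 = -2 kN
Load 2 — applied couple M₀=-5 kN·m at a=18/5 m (b=L-a=12/5):
  R_A = M₀/L = (-5)/6 = -5/6 kN
  R_B = -M₀/L = -(-5)/6 = 5/6 kN
Load 3 — uniform load w=2 kN/m over full span:
  R_A = wL/2 = 2·6/2 = 6 kN
  R_B = wL/2 = 2·6/2 = 6 kN
Superposition: R_A = 19/6 kN, R_B = 29/6 kN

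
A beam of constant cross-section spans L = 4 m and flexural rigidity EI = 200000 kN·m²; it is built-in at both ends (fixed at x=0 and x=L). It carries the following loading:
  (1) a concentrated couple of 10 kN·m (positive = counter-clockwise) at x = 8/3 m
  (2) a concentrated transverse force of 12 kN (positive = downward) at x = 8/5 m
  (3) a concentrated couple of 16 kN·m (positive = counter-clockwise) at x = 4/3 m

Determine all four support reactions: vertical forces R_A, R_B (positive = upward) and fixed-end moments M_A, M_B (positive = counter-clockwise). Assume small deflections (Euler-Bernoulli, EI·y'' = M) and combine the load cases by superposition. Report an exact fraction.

Load 1 — applied couple M₀=10 kN·m at a=8/3 m (b=L-a=4/3):
  R_A = 6M₀ab/L³ = 6·10·(8/3)·(4/3)/4³ = 10/3 kN
  M_A = M₀b(2a-b)/L² = 10·(4/3)·(2·(8/3)-(4/3))/4² = 10/3 kN·m
  R_B = -6M₀ab/L³ = -6·10·(8/3)·(4/3)/4³ = -10/3 kN
  M_B = M₀a(2b-a)/L² = 10·(8/3)·(2·(4/3)-(8/3))/4² = 0 kN·m
Load 2 — point force P=12 kN at a=8/5 m (b=L-a=12/5):
  R_A = Pb²(3a+b)/L³ = 12·(12/5)²·(3·(8/5)+(12/5))/4³ = 972/125 kN
  M_A = Pab²/L² = 12·(8/5)·(12/5)²/4² = 864/125 kN·m
  R_B = Pa²(a+3b)/L³ = 12·(8/5)²·((8/5)+3·(12/5))/4³ = 528/125 kN
  M_B = -Pa²b/L² = -12·(8/5)²·(12/5)/4² = -576/125 kN·m
Load 3 — applied couple M₀=16 kN·m at a=4/3 m (b=L-a=8/3):
  R_A = 6M₀ab/L³ = 6·16·(4/3)·(8/3)/4³ = 16/3 kN
  M_A = M₀b(2a-b)/L² = 16·(8/3)·(2·(4/3)-(8/3))/4² = 0 kN·m
  R_B = -6M₀ab/L³ = -6·16·(4/3)·(8/3)/4³ = -16/3 kN
  M_B = M₀a(2b-a)/L² = 16·(4/3)·(2·(8/3)-(4/3))/4² = 16/3 kN·m
Superposition: R_A = 6166/375 kN, M_A = 3842/375 kN·m, R_B = -1666/375 kN, M_B = 272/375 kN·m

R_A = 6166/375 kN, M_A = 3842/375 kN·m, R_B = -1666/375 kN, M_B = 272/375 kN·m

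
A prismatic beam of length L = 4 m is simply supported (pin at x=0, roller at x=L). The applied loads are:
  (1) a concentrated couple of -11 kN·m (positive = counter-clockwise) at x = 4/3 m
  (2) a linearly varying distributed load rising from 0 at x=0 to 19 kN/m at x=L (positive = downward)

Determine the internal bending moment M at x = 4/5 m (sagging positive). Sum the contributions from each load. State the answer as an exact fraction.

Load 1 — applied couple M₀=-11 kN·m at a=4/3 m (b=L-a=8/3):
  M_1 = M₀x/L  [x≤a] = (-11)·(4/5)/4 = -11/5 kN·m
Load 2 — triangular load w₀=19 kN/m (0→w₀ over full span):
  M_2 = w₀Lx/6 - w₀x³/(6L) = 19·4·(4/5)/6 - 19·(4/5)³/(6·4) = 1216/125 kN·m
Superposition: M = Σ M_i = 941/125 kN·m ≈ 7.528000 kN·m

M(4/5) = 941/125 kN·m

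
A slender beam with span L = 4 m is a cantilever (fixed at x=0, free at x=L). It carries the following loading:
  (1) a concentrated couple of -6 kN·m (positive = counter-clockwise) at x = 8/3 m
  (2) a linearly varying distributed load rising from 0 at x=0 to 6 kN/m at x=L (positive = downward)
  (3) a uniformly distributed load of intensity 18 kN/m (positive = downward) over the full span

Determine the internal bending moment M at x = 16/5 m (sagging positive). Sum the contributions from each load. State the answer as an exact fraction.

Load 1 — applied couple M₀=-6 kN·m at a=8/3 m (b=L-a=4/3):
  M_1 = 0  [x>a] = 0 kN·m
Load 2 — triangular load w₀=6 kN/m (0→w₀ over full span):
  M_2 = w₀Lx/2 - w₀L²/3 - w₀x³/(6L) = 6·4·(16/5)/2 - 6·4²/3 - 6·(16/5)³/(6·4) = -224/125 kN·m
Load 3 — uniform load w=18 kN/m over full span:
  M_3 = -w(L-x)²/2 = -18·(4-(16/5))²/2 = -144/25 kN·m
Superposition: M = Σ M_i = -944/125 kN·m ≈ -7.552000 kN·m

M(16/5) = -944/125 kN·m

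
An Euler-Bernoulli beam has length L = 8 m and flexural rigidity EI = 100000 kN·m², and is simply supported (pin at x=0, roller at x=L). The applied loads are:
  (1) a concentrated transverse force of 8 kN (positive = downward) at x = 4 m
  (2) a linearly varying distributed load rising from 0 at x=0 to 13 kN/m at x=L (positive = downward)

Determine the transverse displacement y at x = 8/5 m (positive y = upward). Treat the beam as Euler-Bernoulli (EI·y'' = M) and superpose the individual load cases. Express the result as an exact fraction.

Load 1 — point force P=8 kN at a=4 m (b=L-a=4):
  y_1 = -Pbx(L²-b²-x²)/(6LEI)  [x≤a] = -8·4·(8/5)·(8²-4²-(8/5)²)/(6·8·100000) = -568/1171875 m
Load 2 — triangular load w₀=13 kN/m (0→w₀ over full span):
  y_2 = -w₀x(7L⁴-10L²x²+3x⁴)/(360LEI) = -13·(8/5)·(7·8⁴-10·8²·(8/5)²+3·(8/5)⁴)/(360·8·100000) = -286208/146484375 m
Superposition: y = Σ y_i = -357208/146484375 m ≈ -0.002439 m

y(8/5) = -357208/146484375 m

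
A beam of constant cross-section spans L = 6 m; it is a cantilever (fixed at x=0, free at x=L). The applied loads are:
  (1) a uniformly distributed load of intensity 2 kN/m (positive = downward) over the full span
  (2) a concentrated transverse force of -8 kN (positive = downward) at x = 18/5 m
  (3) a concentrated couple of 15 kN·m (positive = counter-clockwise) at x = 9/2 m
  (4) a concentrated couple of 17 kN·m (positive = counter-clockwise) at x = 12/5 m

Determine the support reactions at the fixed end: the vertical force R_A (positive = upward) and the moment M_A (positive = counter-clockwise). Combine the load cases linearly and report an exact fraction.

R_A = 4 kN, M_A = -124/5 kN·m

Load 1 — uniform load w=2 kN/m over full span:
  R_A = wL = 2·6 = 12 kN
  M_A = wL²/2 = 2·6²/2 = 36 kN·m
Load 2 — point force P=-8 kN at a=18/5 m (b=L-a=12/5):
  R_A = P = (-8) = -8 kN
  M_A = Pa = (-8)·(18/5) = -144/5 kN·m
Load 3 — applied couple M₀=15 kN·m at a=9/2 m (b=L-a=3/2):
  R_A = 0 kN
  M_A = -M₀ = -15 kN·m
Load 4 — applied couple M₀=17 kN·m at a=12/5 m (b=L-a=18/5):
  R_A = 0 kN
  M_A = -M₀ = -17 kN·m
Superposition: R_A = 4 kN, M_A = -124/5 kN·m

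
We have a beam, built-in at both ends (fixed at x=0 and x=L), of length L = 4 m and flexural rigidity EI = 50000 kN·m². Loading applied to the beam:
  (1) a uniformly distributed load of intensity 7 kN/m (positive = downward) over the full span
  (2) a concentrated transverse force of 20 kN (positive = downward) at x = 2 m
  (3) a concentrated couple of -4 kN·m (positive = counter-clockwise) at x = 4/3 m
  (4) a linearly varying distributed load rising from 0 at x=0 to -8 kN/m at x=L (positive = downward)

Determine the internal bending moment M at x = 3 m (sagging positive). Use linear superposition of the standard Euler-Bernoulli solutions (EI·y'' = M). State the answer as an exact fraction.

M(3) = 1/30 kN·m

Load 1 — uniform load w=7 kN/m over full span:
  M_1 = wLx/2 - wL²/12 - wx²/2 = 7·4·3/2 - 7·4²/12 - 7·3²/2 = 7/6 kN·m
Load 2 — point force P=20 kN at a=2 m (b=L-a=2):
  M_2 = Pa²(a+3b)(L-x)/L³ - Pa²b/L²  [x>a] = 20·2²·(2+3·2)·(4-3)/4³ - 20·2²·2/4² = 0 kN·m
Load 3 — applied couple M₀=-4 kN·m at a=4/3 m (b=L-a=8/3):
  M_3 = R_Ax - M_A - M₀  [x>a] with R_A=-4/3, M_A=0 = (-4/3)·3 - 0 - (-4) = 0 kN·m
Load 4 — triangular load w₀=-8 kN/m (0→w₀ over full span):
  M_4 = 3w₀Lx/20 - w₀L²/30 - w₀x³/(6L) = 3·(-8)·4·3/20 - (-8)·4²/30 - (-8)·3³/(6·4) = -17/15 kN·m
Superposition: M = Σ M_i = 1/30 kN·m ≈ 0.033333 kN·m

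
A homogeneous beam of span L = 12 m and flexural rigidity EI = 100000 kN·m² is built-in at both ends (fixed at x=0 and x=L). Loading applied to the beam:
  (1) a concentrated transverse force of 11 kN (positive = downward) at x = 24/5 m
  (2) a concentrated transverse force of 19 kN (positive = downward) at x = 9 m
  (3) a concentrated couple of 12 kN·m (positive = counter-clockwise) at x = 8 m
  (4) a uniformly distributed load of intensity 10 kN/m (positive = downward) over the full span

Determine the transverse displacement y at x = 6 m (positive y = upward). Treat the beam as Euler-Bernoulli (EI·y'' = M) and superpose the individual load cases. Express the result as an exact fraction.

Load 1 — point force P=11 kN at a=24/5 m (b=L-a=36/5):
  y_1 = -Pa²(L-x)²(3bL-(3b+a)(L-x))/(6L³EI)  [x>a] = -11·(24/5)²·(12-6)²·(3·(36/5)·12-(3·(36/5)+(24/5))·(12-6))/(6·12³·100000) = -693/781250 m
Load 2 — point force P=19 kN at a=9 m (b=L-a=3):
  y_2 = -Pb²x²(3aL-(3a+b)x)/(6L³EI)  [x≤a] = -19·3²·6²·(3·9·12-(3·9+3)·6)/(6·12³·100000) = -171/200000 m
Load 3 — applied couple M₀=12 kN·m at a=8 m (b=L-a=4):
  y_3 = (R_Ax³/6 - M_Ax²/2)/EI  [x≤a] with R_A=4/3, M_A=4 = ((4/3)·6³/6 - 4·6²/2)/100000 = -3/12500 m
Load 4 — uniform load w=10 kN/m over full span:
  y_4 = -wx²(L-x)²/(24EI) = -10·6²·(12-6)²/(24·100000) = -27/5000 m
Superposition: y = Σ y_i = -184551/25000000 m ≈ -0.007382 m

y(6) = -184551/25000000 m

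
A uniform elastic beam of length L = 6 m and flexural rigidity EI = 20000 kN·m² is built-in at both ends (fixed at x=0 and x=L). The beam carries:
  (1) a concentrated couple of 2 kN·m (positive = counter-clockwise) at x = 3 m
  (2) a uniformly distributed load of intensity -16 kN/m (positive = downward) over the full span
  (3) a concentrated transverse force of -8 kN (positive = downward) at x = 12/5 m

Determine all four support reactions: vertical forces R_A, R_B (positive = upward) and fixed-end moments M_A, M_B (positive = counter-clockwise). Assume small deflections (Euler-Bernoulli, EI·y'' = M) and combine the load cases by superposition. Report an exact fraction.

R_A = -13171/250 kN, M_A = -13603/250 kN·m, R_B = -12829/250 kN, M_B = 13277/250 kN·m

Load 1 — applied couple M₀=2 kN·m at a=3 m (b=L-a=3):
  R_A = 6M₀ab/L³ = 6·2·3·3/6³ = 1/2 kN
  M_A = M₀b(2a-b)/L² = 2·3·(2·3-3)/6² = 1/2 kN·m
  R_B = -6M₀ab/L³ = -6·2·3·3/6³ = -1/2 kN
  M_B = M₀a(2b-a)/L² = 2·3·(2·3-3)/6² = 1/2 kN·m
Load 2 — uniform load w=-16 kN/m over full span:
  R_A = wL/2 = (-16)·6/2 = -48 kN
  M_A = wL²/12 = (-16)·6²/12 = -48 kN·m
  R_B = wL/2 = (-16)·6/2 = -48 kN
  M_B = -wL²/12 = -(-16)·6²/12 = 48 kN·m
Load 3 — point force P=-8 kN at a=12/5 m (b=L-a=18/5):
  R_A = Pb²(3a+b)/L³ = (-8)·(18/5)²·(3·(12/5)+(18/5))/6³ = -648/125 kN
  M_A = Pab²/L² = (-8)·(12/5)·(18/5)²/6² = -864/125 kN·m
  R_B = Pa²(a+3b)/L³ = (-8)·(12/5)²·((12/5)+3·(18/5))/6³ = -352/125 kN
  M_B = -Pa²b/L² = -(-8)·(12/5)²·(18/5)/6² = 576/125 kN·m
Superposition: R_A = -13171/250 kN, M_A = -13603/250 kN·m, R_B = -12829/250 kN, M_B = 13277/250 kN·m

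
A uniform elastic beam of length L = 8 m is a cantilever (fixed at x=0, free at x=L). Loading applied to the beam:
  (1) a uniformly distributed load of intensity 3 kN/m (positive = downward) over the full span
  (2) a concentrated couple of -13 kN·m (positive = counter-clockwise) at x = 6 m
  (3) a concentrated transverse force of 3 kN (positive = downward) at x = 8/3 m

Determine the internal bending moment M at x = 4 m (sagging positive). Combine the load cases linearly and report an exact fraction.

M(4) = -37 kN·m

Load 1 — uniform load w=3 kN/m over full span:
  M_1 = -w(L-x)²/2 = -3·(8-4)²/2 = -24 kN·m
Load 2 — applied couple M₀=-13 kN·m at a=6 m (b=L-a=2):
  M_2 = M₀  [x≤a] = (-13) = -13 kN·m
Load 3 — point force P=3 kN at a=8/3 m (b=L-a=16/3):
  M_3 = 0  [x>a] = 0 kN·m
Superposition: M = Σ M_i = -37 kN·m ≈ -37.000000 kN·m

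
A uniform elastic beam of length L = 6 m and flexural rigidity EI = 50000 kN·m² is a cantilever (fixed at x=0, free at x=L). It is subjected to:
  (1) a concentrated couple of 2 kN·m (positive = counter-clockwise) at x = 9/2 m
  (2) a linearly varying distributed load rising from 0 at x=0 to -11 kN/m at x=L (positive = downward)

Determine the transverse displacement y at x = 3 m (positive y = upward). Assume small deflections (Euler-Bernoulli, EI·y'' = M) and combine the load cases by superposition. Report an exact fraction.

y(3) = 36657/4000000 m

Load 1 — applied couple M₀=2 kN·m at a=9/2 m (b=L-a=3/2):
  y_1 = M₀x²/(2EI)  [x≤a] = 2·3²/(2·50000) = 9/50000 m
Load 2 — triangular load w₀=-11 kN/m (0→w₀ over full span):
  y_2 = (w₀Lx³/12-w₀L²x²/6-w₀x⁵/(120L))/EI = ((-11)·6·3³/12-(-11)·6²·3²/6-(-11)·3⁵/(120·6))/50000 = 35937/4000000 m
Superposition: y = Σ y_i = 36657/4000000 m ≈ 0.009164 m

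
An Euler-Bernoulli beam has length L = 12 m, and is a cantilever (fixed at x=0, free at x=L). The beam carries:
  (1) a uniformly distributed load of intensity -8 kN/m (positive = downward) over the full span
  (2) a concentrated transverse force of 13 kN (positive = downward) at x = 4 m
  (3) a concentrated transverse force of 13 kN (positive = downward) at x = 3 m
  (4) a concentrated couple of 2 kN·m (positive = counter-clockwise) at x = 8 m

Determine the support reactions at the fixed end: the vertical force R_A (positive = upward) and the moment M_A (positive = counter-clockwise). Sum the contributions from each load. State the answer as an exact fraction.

Load 1 — uniform load w=-8 kN/m over full span:
  R_A = wL = (-8)·12 = -96 kN
  M_A = wL²/2 = (-8)·12²/2 = -576 kN·m
Load 2 — point force P=13 kN at a=4 m (b=L-a=8):
  R_A = P = 13 kN
  M_A = Pa = 13·4 = 52 kN·m
Load 3 — point force P=13 kN at a=3 m (b=L-a=9):
  R_A = P = 13 kN
  M_A = Pa = 13·3 = 39 kN·m
Load 4 — applied couple M₀=2 kN·m at a=8 m (b=L-a=4):
  R_A = 0 kN
  M_A = -M₀ = -2 kN·m
Superposition: R_A = -70 kN, M_A = -487 kN·m

R_A = -70 kN, M_A = -487 kN·m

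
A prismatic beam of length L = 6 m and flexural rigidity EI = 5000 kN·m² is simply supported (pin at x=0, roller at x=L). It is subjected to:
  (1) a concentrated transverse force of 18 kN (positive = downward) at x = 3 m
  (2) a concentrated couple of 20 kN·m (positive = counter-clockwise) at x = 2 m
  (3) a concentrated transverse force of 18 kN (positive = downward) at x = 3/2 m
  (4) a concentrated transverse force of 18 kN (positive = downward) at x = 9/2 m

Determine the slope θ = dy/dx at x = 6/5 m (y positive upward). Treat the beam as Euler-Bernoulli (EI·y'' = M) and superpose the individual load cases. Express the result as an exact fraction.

θ(6/5) = -21823/1500000 rad

Load 1 — point force P=18 kN at a=3 m (b=L-a=3):
  θ_1 = -Pb(L²-b²-3x²)/(6LEI)  [x≤a] = -18·3·(6²-3²-3·(6/5)²)/(6·6·5000) = -1701/250000 rad
Load 2 — applied couple M₀=20 kN·m at a=2 m (b=L-a=4):
  θ_2 = (M₀x²/(2L)+C₁)/EI  [x≤a] with C₁=M₀(3b²-L²)/(6L)=20/3 = (20·(6/5)²/(2·6)+(20/3))/5000 = 17/9375 rad
Load 3 — point force P=18 kN at a=3/2 m (b=L-a=9/2):
  θ_3 = -Pb(L²-b²-3x²)/(6LEI)  [x≤a] = -18·(9/2)·(6²-(9/2)²-3·(6/5)²)/(6·6·5000) = -10287/2000000 rad
Load 4 — point force P=18 kN at a=9/2 m (b=L-a=3/2):
  θ_4 = -Pb(L²-b²-3x²)/(6LEI)  [x≤a] = -18·(3/2)·(6²-(3/2)²-3·(6/5)²)/(6·6·5000) = -8829/2000000 rad
Superposition: θ = Σ θ_i = -21823/1500000 rad ≈ -0.014549 rad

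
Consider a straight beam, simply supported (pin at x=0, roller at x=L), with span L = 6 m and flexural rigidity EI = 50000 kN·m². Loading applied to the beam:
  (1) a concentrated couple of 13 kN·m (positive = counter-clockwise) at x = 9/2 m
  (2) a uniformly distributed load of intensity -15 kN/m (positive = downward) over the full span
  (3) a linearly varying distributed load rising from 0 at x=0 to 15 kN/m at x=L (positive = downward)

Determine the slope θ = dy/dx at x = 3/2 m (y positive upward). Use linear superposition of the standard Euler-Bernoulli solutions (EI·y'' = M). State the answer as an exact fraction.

Load 1 — applied couple M₀=13 kN·m at a=9/2 m (b=L-a=3/2):
  θ_1 = (M₀x²/(2L)+C₁)/EI  [x≤a] with C₁=M₀(3b²-L²)/(6L)=-169/16 = (13·(3/2)²/(2·6)+(-169/16))/50000 = -13/80000 rad
Load 2 — uniform load w=-15 kN/m over full span:
  θ_2 = -w(L³-6Lx²+4x³)/(24EI) = -(-15)·(6³-6·6·(3/2)²+4·(3/2)³)/(24·50000) = 297/160000 rad
Load 3 — triangular load w₀=15 kN/m (0→w₀ over full span):
  θ_3 = -w₀(7L⁴-30L²x²+15x⁴)/(360LEI) = -15·(7·6⁴-30·6²·(3/2)²+15·(3/2)⁴)/(360·6·50000) = -11943/12800000 rad
Superposition: θ = Σ θ_i = 9737/12800000 rad ≈ 0.000761 rad

θ(3/2) = 9737/12800000 rad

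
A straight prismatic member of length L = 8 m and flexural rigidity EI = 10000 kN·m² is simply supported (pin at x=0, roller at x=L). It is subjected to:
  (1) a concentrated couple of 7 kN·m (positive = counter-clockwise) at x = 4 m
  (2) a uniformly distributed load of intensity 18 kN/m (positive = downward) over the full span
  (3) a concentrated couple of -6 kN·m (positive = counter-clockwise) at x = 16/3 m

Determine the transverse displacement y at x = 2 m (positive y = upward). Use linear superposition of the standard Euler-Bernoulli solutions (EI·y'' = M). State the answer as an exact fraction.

Load 1 — applied couple M₀=7 kN·m at a=4 m (b=L-a=4):
  y_1 = (M₀x³/(6L)+C₁x)/EI  [x≤a] with C₁=M₀(3b²-L²)/(6L)=-7/3 = (7·2³/(6·8)+(-7/3)·2)/10000 = -7/20000 m
Load 2 — uniform load w=18 kN/m over full span:
  y_2 = -wx(L³-2Lx²+x³)/(24EI) = -18·2·(8³-2·8·2²+2³)/(24·10000) = -171/2500 m
Load 3 — applied couple M₀=-6 kN·m at a=16/3 m (b=L-a=8/3):
  y_3 = (M₀x³/(6L)+C₁x)/EI  [x≤a] with C₁=M₀(3b²-L²)/(6L)=16/3 = ((-6)·2³/(6·8)+(16/3)·2)/10000 = 29/30000 m
Superposition: y = Σ y_i = -4067/60000 m ≈ -0.067783 m

y(2) = -4067/60000 m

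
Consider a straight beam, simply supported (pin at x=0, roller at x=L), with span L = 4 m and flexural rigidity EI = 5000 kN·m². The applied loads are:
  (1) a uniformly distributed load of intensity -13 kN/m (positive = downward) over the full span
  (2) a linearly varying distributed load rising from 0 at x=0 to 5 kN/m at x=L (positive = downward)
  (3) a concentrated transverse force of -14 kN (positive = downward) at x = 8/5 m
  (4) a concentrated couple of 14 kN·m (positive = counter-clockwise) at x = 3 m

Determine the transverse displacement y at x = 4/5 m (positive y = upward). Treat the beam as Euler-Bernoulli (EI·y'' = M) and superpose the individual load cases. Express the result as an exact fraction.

Load 1 — uniform load w=-13 kN/m over full span:
  y_1 = -wx(L³-2Lx²+x³)/(24EI) = -(-13)·(4/5)·(4³-2·4·(4/5)²+(4/5)³)/(24·5000) = 6032/1171875 m
Load 2 — triangular load w₀=5 kN/m (0→w₀ over full span):
  y_2 = -w₀x(7L⁴-10L²x²+3x⁴)/(360LEI) = -5·(4/5)·(7·4⁴-10·4²·(4/5)²+3·(4/5)⁴)/(360·4·5000) = -5504/5859375 m
Load 3 — point force P=-14 kN at a=8/5 m (b=L-a=12/5):
  y_3 = -Pbx(L²-b²-x²)/(6LEI)  [x≤a] = -(-14)·(12/5)·(4/5)·(4²-(12/5)²-(4/5)²)/(6·4·5000) = 168/78125 m
Load 4 — applied couple M₀=14 kN·m at a=3 m (b=L-a=1):
  y_4 = (M₀x³/(6L)+C₁x)/EI  [x≤a] with C₁=M₀(3b²-L²)/(6L)=-91/12 = (14·(4/5)³/(6·4)+(-91/12)·(4/5))/5000 = -721/625000 m
Superposition: y = Σ y_i = 243973/46875000 m ≈ 0.005205 m

y(4/5) = 243973/46875000 m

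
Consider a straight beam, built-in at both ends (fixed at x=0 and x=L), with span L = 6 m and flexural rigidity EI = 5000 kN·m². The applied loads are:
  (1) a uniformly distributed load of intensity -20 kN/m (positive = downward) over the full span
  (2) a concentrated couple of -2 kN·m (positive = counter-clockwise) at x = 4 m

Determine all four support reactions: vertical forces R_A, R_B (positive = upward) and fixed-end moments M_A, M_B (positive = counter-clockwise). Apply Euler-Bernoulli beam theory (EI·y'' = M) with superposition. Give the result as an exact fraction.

R_A = -544/9 kN, M_A = -182/3 kN·m, R_B = -536/9 kN, M_B = 60 kN·m

Load 1 — uniform load w=-20 kN/m over full span:
  R_A = wL/2 = (-20)·6/2 = -60 kN
  M_A = wL²/12 = (-20)·6²/12 = -60 kN·m
  R_B = wL/2 = (-20)·6/2 = -60 kN
  M_B = -wL²/12 = -(-20)·6²/12 = 60 kN·m
Load 2 — applied couple M₀=-2 kN·m at a=4 m (b=L-a=2):
  R_A = 6M₀ab/L³ = 6·(-2)·4·2/6³ = -4/9 kN
  M_A = M₀b(2a-b)/L² = (-2)·2·(2·4-2)/6² = -2/3 kN·m
  R_B = -6M₀ab/L³ = -6·(-2)·4·2/6³ = 4/9 kN
  M_B = M₀a(2b-a)/L² = (-2)·4·(2·2-4)/6² = 0 kN·m
Superposition: R_A = -544/9 kN, M_A = -182/3 kN·m, R_B = -536/9 kN, M_B = 60 kN·m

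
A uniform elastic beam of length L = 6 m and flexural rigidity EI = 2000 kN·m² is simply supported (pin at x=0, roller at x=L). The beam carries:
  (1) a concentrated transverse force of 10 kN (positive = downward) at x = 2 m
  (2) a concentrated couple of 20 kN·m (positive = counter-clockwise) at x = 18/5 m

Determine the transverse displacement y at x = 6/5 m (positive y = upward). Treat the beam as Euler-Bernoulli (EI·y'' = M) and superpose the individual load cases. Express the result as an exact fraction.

Load 1 — point force P=10 kN at a=2 m (b=L-a=4):
  y_1 = -Pbx(L²-b²-x²)/(6LEI)  [x≤a] = -10·4·(6/5)·(6²-4²-(6/5)²)/(6·6·2000) = -116/9375 m
Load 2 — applied couple M₀=20 kN·m at a=18/5 m (b=L-a=12/5):
  y_2 = (M₀x³/(6L)+C₁x)/EI  [x≤a] with C₁=M₀(3b²-L²)/(6L)=-52/5 = (20·(6/5)³/(6·6)+(-52/5)·(6/5))/2000 = -18/3125 m
Superposition: y = Σ y_i = -34/1875 m ≈ -0.018133 m

y(6/5) = -34/1875 m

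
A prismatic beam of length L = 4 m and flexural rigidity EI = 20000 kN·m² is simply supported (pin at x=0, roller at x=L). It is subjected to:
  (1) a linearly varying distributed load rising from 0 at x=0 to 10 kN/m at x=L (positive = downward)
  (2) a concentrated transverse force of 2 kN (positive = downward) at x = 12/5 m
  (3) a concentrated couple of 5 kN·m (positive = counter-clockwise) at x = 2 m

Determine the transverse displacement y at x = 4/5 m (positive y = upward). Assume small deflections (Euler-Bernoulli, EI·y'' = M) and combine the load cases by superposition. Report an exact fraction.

Load 1 — triangular load w₀=10 kN/m (0→w₀ over full span):
  y_1 = -w₀x(7L⁴-10L²x²+3x⁴)/(360LEI) = -10·(4/5)·(7·4⁴-10·4²·(4/5)²+3·(4/5)⁴)/(360·4·20000) = -2752/5859375 m
Load 2 — point force P=2 kN at a=12/5 m (b=L-a=8/5):
  y_2 = -Pbx(L²-b²-x²)/(6LEI)  [x≤a] = -2·(8/5)·(4/5)·(4²-(8/5)²-(4/5)²)/(6·4·20000) = -16/234375 m
Load 3 — applied couple M₀=5 kN·m at a=2 m (b=L-a=2):
  y_3 = (M₀x³/(6L)+C₁x)/EI  [x≤a] with C₁=M₀(3b²-L²)/(6L)=-5/6 = (5·(4/5)³/(6·4)+(-5/6)·(4/5))/20000 = -7/250000 m
Superposition: y = Σ y_i = -53057/93750000 m ≈ -0.000566 m

y(4/5) = -53057/93750000 m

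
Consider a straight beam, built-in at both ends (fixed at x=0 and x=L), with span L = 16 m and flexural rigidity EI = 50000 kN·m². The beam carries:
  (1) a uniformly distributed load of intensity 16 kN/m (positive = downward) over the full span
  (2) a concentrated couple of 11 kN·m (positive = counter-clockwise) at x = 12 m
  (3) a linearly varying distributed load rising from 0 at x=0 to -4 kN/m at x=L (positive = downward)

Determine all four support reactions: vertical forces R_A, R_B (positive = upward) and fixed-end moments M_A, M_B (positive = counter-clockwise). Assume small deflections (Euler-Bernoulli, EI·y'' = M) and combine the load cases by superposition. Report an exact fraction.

Load 1 — uniform load w=16 kN/m over full span:
  R_A = wL/2 = 16·16/2 = 128 kN
  M_A = wL²/12 = 16·16²/12 = 1024/3 kN·m
  R_B = wL/2 = 16·16/2 = 128 kN
  M_B = -wL²/12 = -16·16²/12 = -1024/3 kN·m
Load 2 — applied couple M₀=11 kN·m at a=12 m (b=L-a=4):
  R_A = 6M₀ab/L³ = 6·11·12·4/16³ = 99/128 kN
  M_A = M₀b(2a-b)/L² = 11·4·(2·12-4)/16² = 55/16 kN·m
  R_B = -6M₀ab/L³ = -6·11·12·4/16³ = -99/128 kN
  M_B = M₀a(2b-a)/L² = 11·12·(2·4-12)/16² = -33/16 kN·m
Load 3 — triangular load w₀=-4 kN/m (0→w₀ over full span):
  R_A = 3w₀L/20 = 3·(-4)·16/20 = -48/5 kN
  M_A = w₀L²/30 = (-4)·16²/30 = -512/15 kN·m
  R_B = 7w₀L/20 = 7·(-4)·16/20 = -112/5 kN
  M_B = -w₀L²/20 = -(-4)·16²/20 = 256/5 kN·m
Superposition: R_A = 76271/640 kN, M_A = 24851/80 kN·m, R_B = 67089/640 kN, M_B = -70127/240 kN·m

R_A = 76271/640 kN, M_A = 24851/80 kN·m, R_B = 67089/640 kN, M_B = -70127/240 kN·m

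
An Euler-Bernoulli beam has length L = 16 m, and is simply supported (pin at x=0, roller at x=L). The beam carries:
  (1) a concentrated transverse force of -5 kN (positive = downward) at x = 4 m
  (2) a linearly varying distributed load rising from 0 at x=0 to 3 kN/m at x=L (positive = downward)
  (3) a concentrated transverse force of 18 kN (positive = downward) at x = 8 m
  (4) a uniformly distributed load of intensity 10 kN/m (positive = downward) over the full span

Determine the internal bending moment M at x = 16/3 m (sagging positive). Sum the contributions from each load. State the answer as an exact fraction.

M(16/3) = 9640/27 kN·m

Load 1 — point force P=-5 kN at a=4 m (b=L-a=12):
  M_1 = Pa(L-x)/L  [x>a] = (-5)·4·(16-(16/3))/16 = -40/3 kN·m
Load 2 — triangular load w₀=3 kN/m (0→w₀ over full span):
  M_2 = w₀Lx/6 - w₀x³/(6L) = 3·16·(16/3)/6 - 3·(16/3)³/(6·16) = 1024/27 kN·m
Load 3 — point force P=18 kN at a=8 m (b=L-a=8):
  M_3 = Pbx/L  [x≤a] = 18·8·(16/3)/16 = 48 kN·m
Load 4 — uniform load w=10 kN/m over full span:
  M_4 = wx(L-x)/2 = 10·(16/3)·(16-(16/3))/2 = 2560/9 kN·m
Superposition: M = Σ M_i = 9640/27 kN·m ≈ 357.037037 kN·m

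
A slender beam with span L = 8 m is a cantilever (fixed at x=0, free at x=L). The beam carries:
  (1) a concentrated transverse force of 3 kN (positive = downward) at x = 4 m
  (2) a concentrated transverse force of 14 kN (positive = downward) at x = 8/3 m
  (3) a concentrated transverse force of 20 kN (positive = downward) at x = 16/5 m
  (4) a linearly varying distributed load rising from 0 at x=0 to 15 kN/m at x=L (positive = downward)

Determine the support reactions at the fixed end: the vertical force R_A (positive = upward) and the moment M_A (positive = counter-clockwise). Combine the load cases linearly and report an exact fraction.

Load 1 — point force P=3 kN at a=4 m (b=L-a=4):
  R_A = P = 3 kN
  M_A = Pa = 3·4 = 12 kN·m
Load 2 — point force P=14 kN at a=8/3 m (b=L-a=16/3):
  R_A = P = 14 kN
  M_A = Pa = 14·(8/3) = 112/3 kN·m
Load 3 — point force P=20 kN at a=16/5 m (b=L-a=24/5):
  R_A = P = 20 kN
  M_A = Pa = 20·(16/5) = 64 kN·m
Load 4 — triangular load w₀=15 kN/m (0→w₀ over full span):
  R_A = w₀L/2 = 15·8/2 = 60 kN
  M_A = w₀L²/3 = 15·8²/3 = 320 kN·m
Superposition: R_A = 97 kN, M_A = 1300/3 kN·m

R_A = 97 kN, M_A = 1300/3 kN·m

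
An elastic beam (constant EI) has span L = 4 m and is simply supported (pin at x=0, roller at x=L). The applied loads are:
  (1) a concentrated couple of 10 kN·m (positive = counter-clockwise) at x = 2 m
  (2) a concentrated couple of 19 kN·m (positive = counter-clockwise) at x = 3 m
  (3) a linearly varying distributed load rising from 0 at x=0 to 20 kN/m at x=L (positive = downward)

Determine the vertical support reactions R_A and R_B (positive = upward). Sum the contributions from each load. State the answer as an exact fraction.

Load 1 — applied couple M₀=10 kN·m at a=2 m (b=L-a=2):
  R_A = M₀/L = 10/4 = 5/2 kN
  R_B = -M₀/L = -10/4 = -5/2 kN
Load 2 — applied couple M₀=19 kN·m at a=3 m (b=L-a=1):
  R_A = M₀/L = 19/4 kN
  R_B = -M₀/L = -19/4 kN
Load 3 — triangular load w₀=20 kN/m (0→w₀ over full span):
  R_A = w₀L/6 = 20·4/6 = 40/3 kN
  R_B = w₀L/3 = 20·4/3 = 80/3 kN
Superposition: R_A = 247/12 kN, R_B = 233/12 kN

R_A = 247/12 kN, R_B = 233/12 kN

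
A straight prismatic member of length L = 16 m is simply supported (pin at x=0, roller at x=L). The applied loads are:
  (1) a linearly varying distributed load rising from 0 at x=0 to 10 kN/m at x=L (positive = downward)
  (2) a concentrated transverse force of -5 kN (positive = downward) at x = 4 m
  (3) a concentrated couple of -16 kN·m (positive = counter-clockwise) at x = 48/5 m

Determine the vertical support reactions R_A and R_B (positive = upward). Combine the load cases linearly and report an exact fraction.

Load 1 — triangular load w₀=10 kN/m (0→w₀ over full span):
  R_A = w₀L/6 = 10·16/6 = 80/3 kN
  R_B = w₀L/3 = 10·16/3 = 160/3 kN
Load 2 — point force P=-5 kN at a=4 m (b=L-a=12):
  R_A = Pb/L = (-5)·12/16 = -15/4 kN
  R_B = Pa/L = (-5)·4/16 = -5/4 kN
Load 3 — applied couple M₀=-16 kN·m at a=48/5 m (b=L-a=32/5):
  R_A = M₀/L = (-16)/16 = -1 kN
  R_B = -M₀/L = -(-16)/16 = 1 kN
Superposition: R_A = 263/12 kN, R_B = 637/12 kN

R_A = 263/12 kN, R_B = 637/12 kN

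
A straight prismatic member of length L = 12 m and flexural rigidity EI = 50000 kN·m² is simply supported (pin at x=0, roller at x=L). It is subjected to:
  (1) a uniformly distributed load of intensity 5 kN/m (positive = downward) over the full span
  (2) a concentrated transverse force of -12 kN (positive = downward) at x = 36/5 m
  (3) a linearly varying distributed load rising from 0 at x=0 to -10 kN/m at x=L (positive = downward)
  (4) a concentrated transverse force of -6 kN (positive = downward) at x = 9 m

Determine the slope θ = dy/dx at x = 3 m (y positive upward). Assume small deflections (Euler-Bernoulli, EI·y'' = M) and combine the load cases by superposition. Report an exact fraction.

θ(3) = 206961/100000000 rad

Load 1 — uniform load w=5 kN/m over full span:
  θ_1 = -w(L³-6Lx²+4x³)/(24EI) = -5·(12³-6·12·3²+4·3³)/(24·50000) = -99/20000 rad
Load 2 — point force P=-12 kN at a=36/5 m (b=L-a=24/5):
  θ_2 = -Pb(L²-b²-3x²)/(6LEI)  [x≤a] = -(-12)·(24/5)·(12²-(24/5)²-3·3²)/(6·12·50000) = 2349/1562500 rad
Load 3 — triangular load w₀=-10 kN/m (0→w₀ over full span):
  θ_3 = -w₀(7L⁴-30L²x²+15x⁴)/(360LEI) = -(-10)·(7·12⁴-30·12²·3²+15·3⁴)/(360·12·50000) = 3981/800000 rad
Load 4 — point force P=-6 kN at a=9 m (b=L-a=3):
  θ_4 = -Pb(L²-b²-3x²)/(6LEI)  [x≤a] = -(-6)·3·(12²-3²-3·3²)/(6·12·50000) = 27/50000 rad
Superposition: θ = Σ θ_i = 206961/100000000 rad ≈ 0.002070 rad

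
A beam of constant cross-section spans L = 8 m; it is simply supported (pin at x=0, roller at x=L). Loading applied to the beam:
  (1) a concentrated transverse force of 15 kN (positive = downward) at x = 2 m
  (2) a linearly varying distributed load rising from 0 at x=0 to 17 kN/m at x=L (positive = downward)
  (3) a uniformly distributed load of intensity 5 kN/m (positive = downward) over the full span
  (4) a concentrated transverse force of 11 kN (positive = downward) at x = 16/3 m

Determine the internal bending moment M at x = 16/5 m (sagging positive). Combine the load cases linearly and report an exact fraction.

M(16/5) = 48398/375 kN·m

Load 1 — point force P=15 kN at a=2 m (b=L-a=6):
  M_1 = Pa(L-x)/L  [x>a] = 15·2·(8-(16/5))/8 = 18 kN·m
Load 2 — triangular load w₀=17 kN/m (0→w₀ over full span):
  M_2 = w₀Lx/6 - w₀x³/(6L) = 17·8·(16/5)/6 - 17·(16/5)³/(6·8) = 7616/125 kN·m
Load 3 — uniform load w=5 kN/m over full span:
  M_3 = wx(L-x)/2 = 5·(16/5)·(8-(16/5))/2 = 192/5 kN·m
Load 4 — point force P=11 kN at a=16/3 m (b=L-a=8/3):
  M_4 = Pbx/L  [x≤a] = 11·(8/3)·(16/5)/8 = 176/15 kN·m
Superposition: M = Σ M_i = 48398/375 kN·m ≈ 129.061333 kN·m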